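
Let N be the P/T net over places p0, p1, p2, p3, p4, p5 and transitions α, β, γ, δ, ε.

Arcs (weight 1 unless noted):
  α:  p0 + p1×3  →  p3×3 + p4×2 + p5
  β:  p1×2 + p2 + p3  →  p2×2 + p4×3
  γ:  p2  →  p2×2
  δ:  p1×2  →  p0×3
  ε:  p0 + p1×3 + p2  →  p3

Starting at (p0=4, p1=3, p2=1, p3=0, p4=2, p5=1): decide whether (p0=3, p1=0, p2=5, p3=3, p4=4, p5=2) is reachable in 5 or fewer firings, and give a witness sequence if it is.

step 1: fire α:  (p0=4, p1=3, p2=1, p3=0, p4=2, p5=1) → (p0=3, p1=0, p2=1, p3=3, p4=4, p5=2)
step 2: fire γ:  (p0=3, p1=0, p2=1, p3=3, p4=4, p5=2) → (p0=3, p1=0, p2=2, p3=3, p4=4, p5=2)
step 3: fire γ:  (p0=3, p1=0, p2=2, p3=3, p4=4, p5=2) → (p0=3, p1=0, p2=3, p3=3, p4=4, p5=2)
step 4: fire γ:  (p0=3, p1=0, p2=3, p3=3, p4=4, p5=2) → (p0=3, p1=0, p2=4, p3=3, p4=4, p5=2)
step 5: fire γ:  (p0=3, p1=0, p2=4, p3=3, p4=4, p5=2) → (p0=3, p1=0, p2=5, p3=3, p4=4, p5=2)

YES — reachable via ⟨α, γ, γ, γ, γ⟩ (5 firings)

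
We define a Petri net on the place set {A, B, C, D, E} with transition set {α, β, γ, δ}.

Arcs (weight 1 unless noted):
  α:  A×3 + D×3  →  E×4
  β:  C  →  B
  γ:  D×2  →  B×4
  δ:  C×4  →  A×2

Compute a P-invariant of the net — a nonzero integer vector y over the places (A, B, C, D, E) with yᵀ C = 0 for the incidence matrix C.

Incidence matrix C (rows=places, cols=transitions):
        α    β    γ    δ
    A  -3    0    0    2
    B   0    1    4    0
    C   0   -1    0   -4
    D  -3    0   -2    0
    E   4    0    0    0

Candidate y = [2, 1, 1, 2, 3]; check y·C column-wise:
  col α: 2·-3 + 1·0 + 1·0 + 2·-3 + 3·4 = 0
  col β: 2·0 + 1·1 + 1·-1 + 2·0 + 3·0 = 0
  col γ: 2·0 + 1·4 + 1·0 + 2·-2 + 3·0 = 0
  col δ: 2·2 + 1·0 + 1·-4 + 2·0 + 3·0 = 0

y = (A:2, B:1, C:1, D:2, E:3)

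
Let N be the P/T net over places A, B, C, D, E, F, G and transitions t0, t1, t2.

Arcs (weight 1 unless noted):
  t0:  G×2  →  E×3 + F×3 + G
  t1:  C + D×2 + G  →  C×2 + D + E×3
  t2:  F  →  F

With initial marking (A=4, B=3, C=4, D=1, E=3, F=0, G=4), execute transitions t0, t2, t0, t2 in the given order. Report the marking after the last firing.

(A=4, B=3, C=4, D=1, E=9, F=6, G=2)

step 1: fire t0:  (A=4, B=3, C=4, D=1, E=3, F=0, G=4) → (A=4, B=3, C=4, D=1, E=6, F=3, G=3)
step 2: fire t2:  (A=4, B=3, C=4, D=1, E=6, F=3, G=3) → (A=4, B=3, C=4, D=1, E=6, F=3, G=3)
step 3: fire t0:  (A=4, B=3, C=4, D=1, E=6, F=3, G=3) → (A=4, B=3, C=4, D=1, E=9, F=6, G=2)
step 4: fire t2:  (A=4, B=3, C=4, D=1, E=9, F=6, G=2) → (A=4, B=3, C=4, D=1, E=9, F=6, G=2)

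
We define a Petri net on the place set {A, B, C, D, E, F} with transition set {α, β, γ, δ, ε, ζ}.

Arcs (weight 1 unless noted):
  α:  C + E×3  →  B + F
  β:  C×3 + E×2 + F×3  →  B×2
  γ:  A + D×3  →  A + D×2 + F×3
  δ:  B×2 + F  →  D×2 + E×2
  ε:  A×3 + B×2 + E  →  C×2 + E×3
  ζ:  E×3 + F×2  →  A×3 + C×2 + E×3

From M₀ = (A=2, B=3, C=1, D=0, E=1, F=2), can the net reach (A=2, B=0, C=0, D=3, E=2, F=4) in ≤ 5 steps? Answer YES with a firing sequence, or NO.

step 1: fire δ:  (A=2, B=3, C=1, D=0, E=1, F=2) → (A=2, B=1, C=1, D=2, E=3, F=1)
step 2: fire α:  (A=2, B=1, C=1, D=2, E=3, F=1) → (A=2, B=2, C=0, D=2, E=0, F=2)
step 3: fire δ:  (A=2, B=2, C=0, D=2, E=0, F=2) → (A=2, B=0, C=0, D=4, E=2, F=1)
step 4: fire γ:  (A=2, B=0, C=0, D=4, E=2, F=1) → (A=2, B=0, C=0, D=3, E=2, F=4)

YES — reachable via ⟨δ, α, δ, γ⟩ (4 firings)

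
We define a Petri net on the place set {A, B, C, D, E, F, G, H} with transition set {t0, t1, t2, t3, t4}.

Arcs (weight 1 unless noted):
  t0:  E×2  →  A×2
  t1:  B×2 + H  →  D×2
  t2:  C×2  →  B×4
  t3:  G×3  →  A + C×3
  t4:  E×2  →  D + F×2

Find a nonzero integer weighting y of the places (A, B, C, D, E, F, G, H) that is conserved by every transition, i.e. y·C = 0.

y = (A:12, B:-2, C:-4, D:-2, E:12, F:13, G:0, H:0)

Incidence matrix C (rows=places, cols=transitions):
       t0   t1   t2   t3   t4
    A   2    0    0    1    0
    B   0   -2    4    0    0
    C   0    0   -2    3    0
    D   0    2    0    0    1
    E  -2    0    0    0   -2
    F   0    0    0    0    2
    G   0    0    0   -3    0
    H   0   -1    0    0    0

Candidate y = [12, -2, -4, -2, 12, 13, 0, 0]; check y·C column-wise:
  col t0: 12·2 + -2·0 + -4·0 + -2·0 + 12·-2 + 13·0 = 0
  col t1: 12·0 + -2·-2 + -4·0 + -2·2 + 12·0 + 13·0 + 0·-1 = 0
  col t2: 12·0 + -2·4 + -4·-2 + -2·0 + 12·0 + 13·0 = 0
  col t3: 12·1 + -2·0 + -4·3 + -2·0 + 12·0 + 13·0 + 0·-3 = 0
  col t4: 12·0 + -2·0 + -4·0 + -2·1 + 12·-2 + 13·2 = 0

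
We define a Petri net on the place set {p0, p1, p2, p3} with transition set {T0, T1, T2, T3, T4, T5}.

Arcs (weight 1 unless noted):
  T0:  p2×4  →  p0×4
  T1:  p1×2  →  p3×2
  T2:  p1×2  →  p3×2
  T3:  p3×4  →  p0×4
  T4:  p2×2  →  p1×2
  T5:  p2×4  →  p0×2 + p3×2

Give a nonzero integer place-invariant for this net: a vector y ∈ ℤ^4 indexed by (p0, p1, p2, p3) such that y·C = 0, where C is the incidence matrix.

y = (p0:1, p1:1, p2:1, p3:1)

Incidence matrix C (rows=places, cols=transitions):
       T0   T1   T2   T3   T4   T5
   p0   4    0    0    4    0    2
   p1   0   -2   -2    0    2    0
   p2  -4    0    0    0   -2   -4
   p3   0    2    2   -4    0    2

Candidate y = [1, 1, 1, 1]; check y·C column-wise:
  col T0: 1·4 + 1·0 + 1·-4 + 1·0 = 0
  col T1: 1·0 + 1·-2 + 1·0 + 1·2 = 0
  col T2: 1·0 + 1·-2 + 1·0 + 1·2 = 0
  col T3: 1·4 + 1·0 + 1·0 + 1·-4 = 0
  col T4: 1·0 + 1·2 + 1·-2 + 1·0 = 0
  col T5: 1·2 + 1·0 + 1·-4 + 1·2 = 0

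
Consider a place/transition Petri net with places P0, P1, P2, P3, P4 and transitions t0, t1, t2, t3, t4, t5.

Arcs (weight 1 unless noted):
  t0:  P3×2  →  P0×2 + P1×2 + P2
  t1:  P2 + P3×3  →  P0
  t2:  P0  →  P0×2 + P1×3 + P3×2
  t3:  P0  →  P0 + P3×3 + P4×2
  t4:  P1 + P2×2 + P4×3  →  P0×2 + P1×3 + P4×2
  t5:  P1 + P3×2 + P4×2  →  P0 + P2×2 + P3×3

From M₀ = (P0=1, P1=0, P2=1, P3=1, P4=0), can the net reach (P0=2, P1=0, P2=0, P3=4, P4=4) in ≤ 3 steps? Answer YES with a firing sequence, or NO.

step 1: fire t3:  (P0=1, P1=0, P2=1, P3=1, P4=0) → (P0=1, P1=0, P2=1, P3=4, P4=2)
step 2: fire t1:  (P0=1, P1=0, P2=1, P3=4, P4=2) → (P0=2, P1=0, P2=0, P3=1, P4=2)
step 3: fire t3:  (P0=2, P1=0, P2=0, P3=1, P4=2) → (P0=2, P1=0, P2=0, P3=4, P4=4)

YES — reachable via ⟨t3, t1, t3⟩ (3 firings)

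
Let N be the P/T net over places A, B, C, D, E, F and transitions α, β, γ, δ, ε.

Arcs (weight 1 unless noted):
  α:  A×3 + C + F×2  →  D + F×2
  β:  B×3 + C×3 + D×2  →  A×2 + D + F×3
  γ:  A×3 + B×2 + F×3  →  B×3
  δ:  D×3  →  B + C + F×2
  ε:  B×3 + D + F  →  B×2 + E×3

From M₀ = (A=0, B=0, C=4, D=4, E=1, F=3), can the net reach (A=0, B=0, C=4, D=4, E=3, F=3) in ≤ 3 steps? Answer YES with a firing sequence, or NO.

depth 0: 1 marking
depth 1: 2 markings reached so far
depth 2: 2 markings reached so far
(frontier empty at depth 2; search complete)
target is not among the 2 markings reachable within 3 steps

NO — not reachable within 3 firings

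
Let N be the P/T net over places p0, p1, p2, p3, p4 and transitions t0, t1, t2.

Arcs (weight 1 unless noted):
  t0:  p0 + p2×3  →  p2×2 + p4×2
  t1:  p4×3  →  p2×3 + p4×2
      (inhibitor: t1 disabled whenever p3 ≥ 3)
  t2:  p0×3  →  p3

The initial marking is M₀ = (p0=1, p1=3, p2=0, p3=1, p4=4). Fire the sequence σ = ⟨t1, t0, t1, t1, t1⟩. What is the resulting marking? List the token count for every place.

step 1: fire t1:  (p0=1, p1=3, p2=0, p3=1, p4=4) → (p0=1, p1=3, p2=3, p3=1, p4=3)
step 2: fire t0:  (p0=1, p1=3, p2=3, p3=1, p4=3) → (p0=0, p1=3, p2=2, p3=1, p4=5)
step 3: fire t1:  (p0=0, p1=3, p2=2, p3=1, p4=5) → (p0=0, p1=3, p2=5, p3=1, p4=4)
step 4: fire t1:  (p0=0, p1=3, p2=5, p3=1, p4=4) → (p0=0, p1=3, p2=8, p3=1, p4=3)
step 5: fire t1:  (p0=0, p1=3, p2=8, p3=1, p4=3) → (p0=0, p1=3, p2=11, p3=1, p4=2)

(p0=0, p1=3, p2=11, p3=1, p4=2)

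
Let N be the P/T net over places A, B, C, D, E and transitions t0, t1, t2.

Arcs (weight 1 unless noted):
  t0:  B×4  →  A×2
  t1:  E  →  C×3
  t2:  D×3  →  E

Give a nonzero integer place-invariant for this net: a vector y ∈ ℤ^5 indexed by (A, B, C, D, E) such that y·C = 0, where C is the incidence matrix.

Incidence matrix C (rows=places, cols=transitions):
       t0   t1   t2
    A   2    0    0
    B  -4    0    0
    C   0    3    0
    D   0    0   -3
    E   0   -1    1

Candidate y = [2, 1, 0, 0, 0]; check y·C column-wise:
  col t0: 2·2 + 1·-4 = 0
  col t1: 2·0 + 1·0 + 0·3 + 0·-1 = 0
  col t2: 2·0 + 1·0 + 0·-3 + 0·1 = 0

y = (A:2, B:1, C:0, D:0, E:0)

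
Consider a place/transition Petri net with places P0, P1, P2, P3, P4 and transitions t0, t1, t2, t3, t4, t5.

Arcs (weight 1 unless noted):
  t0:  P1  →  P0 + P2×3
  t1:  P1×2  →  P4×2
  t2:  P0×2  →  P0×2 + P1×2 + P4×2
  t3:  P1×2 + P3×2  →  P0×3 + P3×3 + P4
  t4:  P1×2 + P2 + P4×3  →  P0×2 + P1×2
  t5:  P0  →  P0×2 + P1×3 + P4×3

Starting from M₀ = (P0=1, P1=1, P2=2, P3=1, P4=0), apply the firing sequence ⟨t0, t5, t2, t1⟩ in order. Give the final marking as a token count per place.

(P0=3, P1=3, P2=5, P3=1, P4=7)

step 1: fire t0:  (P0=1, P1=1, P2=2, P3=1, P4=0) → (P0=2, P1=0, P2=5, P3=1, P4=0)
step 2: fire t5:  (P0=2, P1=0, P2=5, P3=1, P4=0) → (P0=3, P1=3, P2=5, P3=1, P4=3)
step 3: fire t2:  (P0=3, P1=3, P2=5, P3=1, P4=3) → (P0=3, P1=5, P2=5, P3=1, P4=5)
step 4: fire t1:  (P0=3, P1=5, P2=5, P3=1, P4=5) → (P0=3, P1=3, P2=5, P3=1, P4=7)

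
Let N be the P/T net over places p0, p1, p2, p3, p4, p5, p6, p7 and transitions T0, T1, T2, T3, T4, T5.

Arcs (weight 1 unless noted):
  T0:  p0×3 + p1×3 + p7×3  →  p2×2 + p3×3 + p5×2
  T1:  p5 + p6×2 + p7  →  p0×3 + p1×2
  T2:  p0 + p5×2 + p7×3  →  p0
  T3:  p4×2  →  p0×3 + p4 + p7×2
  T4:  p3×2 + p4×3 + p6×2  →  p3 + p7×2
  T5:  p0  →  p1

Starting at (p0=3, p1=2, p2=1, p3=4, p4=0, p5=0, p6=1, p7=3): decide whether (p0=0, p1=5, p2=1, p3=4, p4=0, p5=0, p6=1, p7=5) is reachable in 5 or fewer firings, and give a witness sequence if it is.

NO — not reachable within 5 firings

depth 0: 1 marking
depth 1: 2 markings reached so far
depth 2: 3 markings reached so far
depth 3: 4 markings reached so far
depth 4: 4 markings reached so far
(frontier empty at depth 4; search complete)
target is not among the 4 markings reachable within 5 steps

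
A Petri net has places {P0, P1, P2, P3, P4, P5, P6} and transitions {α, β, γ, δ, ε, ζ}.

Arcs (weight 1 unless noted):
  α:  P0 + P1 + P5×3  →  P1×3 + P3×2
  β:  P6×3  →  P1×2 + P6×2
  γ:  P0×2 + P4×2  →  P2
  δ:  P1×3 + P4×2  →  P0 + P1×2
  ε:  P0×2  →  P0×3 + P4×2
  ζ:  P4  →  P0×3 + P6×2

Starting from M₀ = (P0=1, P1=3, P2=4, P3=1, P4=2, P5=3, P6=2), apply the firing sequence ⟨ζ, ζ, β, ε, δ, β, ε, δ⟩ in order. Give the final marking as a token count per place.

step 1: fire ζ:  (P0=1, P1=3, P2=4, P3=1, P4=2, P5=3, P6=2) → (P0=4, P1=3, P2=4, P3=1, P4=1, P5=3, P6=4)
step 2: fire ζ:  (P0=4, P1=3, P2=4, P3=1, P4=1, P5=3, P6=4) → (P0=7, P1=3, P2=4, P3=1, P4=0, P5=3, P6=6)
step 3: fire β:  (P0=7, P1=3, P2=4, P3=1, P4=0, P5=3, P6=6) → (P0=7, P1=5, P2=4, P3=1, P4=0, P5=3, P6=5)
step 4: fire ε:  (P0=7, P1=5, P2=4, P3=1, P4=0, P5=3, P6=5) → (P0=8, P1=5, P2=4, P3=1, P4=2, P5=3, P6=5)
step 5: fire δ:  (P0=8, P1=5, P2=4, P3=1, P4=2, P5=3, P6=5) → (P0=9, P1=4, P2=4, P3=1, P4=0, P5=3, P6=5)
step 6: fire β:  (P0=9, P1=4, P2=4, P3=1, P4=0, P5=3, P6=5) → (P0=9, P1=6, P2=4, P3=1, P4=0, P5=3, P6=4)
step 7: fire ε:  (P0=9, P1=6, P2=4, P3=1, P4=0, P5=3, P6=4) → (P0=10, P1=6, P2=4, P3=1, P4=2, P5=3, P6=4)
step 8: fire δ:  (P0=10, P1=6, P2=4, P3=1, P4=2, P5=3, P6=4) → (P0=11, P1=5, P2=4, P3=1, P4=0, P5=3, P6=4)

(P0=11, P1=5, P2=4, P3=1, P4=0, P5=3, P6=4)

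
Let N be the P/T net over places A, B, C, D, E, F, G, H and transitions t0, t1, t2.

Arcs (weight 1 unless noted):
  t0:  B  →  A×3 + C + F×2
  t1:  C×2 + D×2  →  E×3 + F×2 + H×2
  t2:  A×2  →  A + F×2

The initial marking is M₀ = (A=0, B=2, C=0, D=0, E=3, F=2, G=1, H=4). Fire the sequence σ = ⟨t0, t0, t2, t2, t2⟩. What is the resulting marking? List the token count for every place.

step 1: fire t0:  (A=0, B=2, C=0, D=0, E=3, F=2, G=1, H=4) → (A=3, B=1, C=1, D=0, E=3, F=4, G=1, H=4)
step 2: fire t0:  (A=3, B=1, C=1, D=0, E=3, F=4, G=1, H=4) → (A=6, B=0, C=2, D=0, E=3, F=6, G=1, H=4)
step 3: fire t2:  (A=6, B=0, C=2, D=0, E=3, F=6, G=1, H=4) → (A=5, B=0, C=2, D=0, E=3, F=8, G=1, H=4)
step 4: fire t2:  (A=5, B=0, C=2, D=0, E=3, F=8, G=1, H=4) → (A=4, B=0, C=2, D=0, E=3, F=10, G=1, H=4)
step 5: fire t2:  (A=4, B=0, C=2, D=0, E=3, F=10, G=1, H=4) → (A=3, B=0, C=2, D=0, E=3, F=12, G=1, H=4)

(A=3, B=0, C=2, D=0, E=3, F=12, G=1, H=4)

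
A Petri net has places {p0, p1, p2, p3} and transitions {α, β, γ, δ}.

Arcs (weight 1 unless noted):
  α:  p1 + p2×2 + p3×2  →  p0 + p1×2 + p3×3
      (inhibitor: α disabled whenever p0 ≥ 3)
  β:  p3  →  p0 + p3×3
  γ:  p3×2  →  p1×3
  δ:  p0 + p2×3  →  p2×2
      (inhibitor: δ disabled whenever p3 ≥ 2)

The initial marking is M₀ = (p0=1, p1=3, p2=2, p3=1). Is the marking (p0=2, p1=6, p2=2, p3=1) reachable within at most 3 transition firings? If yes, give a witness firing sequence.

step 1: fire β:  (p0=1, p1=3, p2=2, p3=1) → (p0=2, p1=3, p2=2, p3=3)
step 2: fire γ:  (p0=2, p1=3, p2=2, p3=3) → (p0=2, p1=6, p2=2, p3=1)

YES — reachable via ⟨β, γ⟩ (2 firings)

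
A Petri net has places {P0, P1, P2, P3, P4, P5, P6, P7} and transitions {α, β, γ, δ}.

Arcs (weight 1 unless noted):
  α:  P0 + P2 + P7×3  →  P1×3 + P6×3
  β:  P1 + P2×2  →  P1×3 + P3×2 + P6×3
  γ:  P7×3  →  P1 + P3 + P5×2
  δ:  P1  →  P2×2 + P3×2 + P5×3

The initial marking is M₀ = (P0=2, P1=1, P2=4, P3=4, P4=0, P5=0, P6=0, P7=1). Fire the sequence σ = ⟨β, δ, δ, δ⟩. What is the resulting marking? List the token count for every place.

(P0=2, P1=0, P2=8, P3=12, P4=0, P5=9, P6=3, P7=1)

step 1: fire β:  (P0=2, P1=1, P2=4, P3=4, P4=0, P5=0, P6=0, P7=1) → (P0=2, P1=3, P2=2, P3=6, P4=0, P5=0, P6=3, P7=1)
step 2: fire δ:  (P0=2, P1=3, P2=2, P3=6, P4=0, P5=0, P6=3, P7=1) → (P0=2, P1=2, P2=4, P3=8, P4=0, P5=3, P6=3, P7=1)
step 3: fire δ:  (P0=2, P1=2, P2=4, P3=8, P4=0, P5=3, P6=3, P7=1) → (P0=2, P1=1, P2=6, P3=10, P4=0, P5=6, P6=3, P7=1)
step 4: fire δ:  (P0=2, P1=1, P2=6, P3=10, P4=0, P5=6, P6=3, P7=1) → (P0=2, P1=0, P2=8, P3=12, P4=0, P5=9, P6=3, P7=1)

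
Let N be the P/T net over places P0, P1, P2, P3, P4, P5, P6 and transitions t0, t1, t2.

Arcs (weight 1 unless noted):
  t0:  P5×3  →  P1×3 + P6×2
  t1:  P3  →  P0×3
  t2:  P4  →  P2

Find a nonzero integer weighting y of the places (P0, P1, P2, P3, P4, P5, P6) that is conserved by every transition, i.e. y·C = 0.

Incidence matrix C (rows=places, cols=transitions):
       t0   t1   t2
   P0   0    3    0
   P1   3    0    0
   P2   0    0    1
   P3   0   -1    0
   P4   0    0   -1
   P5  -3    0    0
   P6   2    0    0

Candidate y = [1, 0, 0, 3, 0, 0, 0]; check y·C column-wise:
  col t0: 1·0 + 0·3 + 3·0 + 0·-3 + 0·2 = 0
  col t1: 1·3 + 3·-1 = 0
  col t2: 1·0 + 0·1 + 3·0 + 0·-1 = 0

y = (P0:1, P1:0, P2:0, P3:3, P4:0, P5:0, P6:0)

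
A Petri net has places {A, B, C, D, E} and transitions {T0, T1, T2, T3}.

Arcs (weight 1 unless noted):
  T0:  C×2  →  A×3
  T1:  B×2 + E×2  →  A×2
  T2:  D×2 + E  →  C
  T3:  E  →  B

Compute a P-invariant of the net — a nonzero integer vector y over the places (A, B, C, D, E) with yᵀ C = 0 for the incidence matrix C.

Incidence matrix C (rows=places, cols=transitions):
       T0   T1   T2   T3
    A   3    2    0    0
    B   0   -2    0    1
    C  -2    0    1    0
    D   0    0   -2    0
    E   0   -2   -1   -1

Candidate y = [2, 1, 3, 1, 1]; check y·C column-wise:
  col T0: 2·3 + 1·0 + 3·-2 + 1·0 + 1·0 = 0
  col T1: 2·2 + 1·-2 + 3·0 + 1·0 + 1·-2 = 0
  col T2: 2·0 + 1·0 + 3·1 + 1·-2 + 1·-1 = 0
  col T3: 2·0 + 1·1 + 3·0 + 1·0 + 1·-1 = 0

y = (A:2, B:1, C:3, D:1, E:1)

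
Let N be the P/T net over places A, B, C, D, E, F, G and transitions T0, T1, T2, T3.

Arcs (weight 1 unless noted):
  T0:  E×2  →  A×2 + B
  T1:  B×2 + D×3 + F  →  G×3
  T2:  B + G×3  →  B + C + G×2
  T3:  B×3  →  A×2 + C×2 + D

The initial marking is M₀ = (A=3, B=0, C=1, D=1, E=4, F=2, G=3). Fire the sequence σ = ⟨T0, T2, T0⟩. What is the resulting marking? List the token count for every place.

(A=7, B=2, C=2, D=1, E=0, F=2, G=2)

step 1: fire T0:  (A=3, B=0, C=1, D=1, E=4, F=2, G=3) → (A=5, B=1, C=1, D=1, E=2, F=2, G=3)
step 2: fire T2:  (A=5, B=1, C=1, D=1, E=2, F=2, G=3) → (A=5, B=1, C=2, D=1, E=2, F=2, G=2)
step 3: fire T0:  (A=5, B=1, C=2, D=1, E=2, F=2, G=2) → (A=7, B=2, C=2, D=1, E=0, F=2, G=2)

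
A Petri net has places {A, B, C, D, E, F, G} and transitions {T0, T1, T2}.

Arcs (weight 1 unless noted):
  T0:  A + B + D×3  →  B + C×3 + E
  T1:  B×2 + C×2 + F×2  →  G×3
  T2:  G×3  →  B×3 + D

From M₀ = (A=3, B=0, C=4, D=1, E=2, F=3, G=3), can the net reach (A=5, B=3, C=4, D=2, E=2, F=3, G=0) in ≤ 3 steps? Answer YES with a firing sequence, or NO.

NO — not reachable within 3 firings

depth 0: 1 marking
depth 1: 2 markings reached so far
depth 2: 3 markings reached so far
depth 3: 4 markings reached so far
target is not among the 4 markings reachable within 3 steps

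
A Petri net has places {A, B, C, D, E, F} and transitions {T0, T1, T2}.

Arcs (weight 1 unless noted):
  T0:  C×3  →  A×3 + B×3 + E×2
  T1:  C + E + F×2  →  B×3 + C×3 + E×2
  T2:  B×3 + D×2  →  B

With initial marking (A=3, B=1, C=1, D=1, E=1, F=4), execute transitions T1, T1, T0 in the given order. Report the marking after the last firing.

step 1: fire T1:  (A=3, B=1, C=1, D=1, E=1, F=4) → (A=3, B=4, C=3, D=1, E=2, F=2)
step 2: fire T1:  (A=3, B=4, C=3, D=1, E=2, F=2) → (A=3, B=7, C=5, D=1, E=3, F=0)
step 3: fire T0:  (A=3, B=7, C=5, D=1, E=3, F=0) → (A=6, B=10, C=2, D=1, E=5, F=0)

(A=6, B=10, C=2, D=1, E=5, F=0)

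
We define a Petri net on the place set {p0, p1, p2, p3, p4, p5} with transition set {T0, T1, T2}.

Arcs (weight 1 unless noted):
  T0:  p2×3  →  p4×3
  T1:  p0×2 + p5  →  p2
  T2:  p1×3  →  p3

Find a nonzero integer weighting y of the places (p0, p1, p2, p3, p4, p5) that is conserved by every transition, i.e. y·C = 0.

y = (p0:0, p1:1, p2:0, p3:3, p4:0, p5:0)

Incidence matrix C (rows=places, cols=transitions):
       T0   T1   T2
   p0   0   -2    0
   p1   0    0   -3
   p2  -3    1    0
   p3   0    0    1
   p4   3    0    0
   p5   0   -1    0

Candidate y = [0, 1, 0, 3, 0, 0]; check y·C column-wise:
  col T0: 1·0 + 0·-3 + 3·0 + 0·3 = 0
  col T1: 0·-2 + 1·0 + 0·1 + 3·0 + 0·-1 = 0
  col T2: 1·-3 + 3·1 = 0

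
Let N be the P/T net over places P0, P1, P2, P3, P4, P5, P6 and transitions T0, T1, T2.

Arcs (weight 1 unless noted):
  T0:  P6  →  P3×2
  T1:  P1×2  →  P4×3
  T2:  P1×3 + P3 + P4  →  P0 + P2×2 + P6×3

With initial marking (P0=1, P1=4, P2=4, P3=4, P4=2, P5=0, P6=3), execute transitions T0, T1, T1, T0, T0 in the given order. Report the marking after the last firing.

(P0=1, P1=0, P2=4, P3=10, P4=8, P5=0, P6=0)

step 1: fire T0:  (P0=1, P1=4, P2=4, P3=4, P4=2, P5=0, P6=3) → (P0=1, P1=4, P2=4, P3=6, P4=2, P5=0, P6=2)
step 2: fire T1:  (P0=1, P1=4, P2=4, P3=6, P4=2, P5=0, P6=2) → (P0=1, P1=2, P2=4, P3=6, P4=5, P5=0, P6=2)
step 3: fire T1:  (P0=1, P1=2, P2=4, P3=6, P4=5, P5=0, P6=2) → (P0=1, P1=0, P2=4, P3=6, P4=8, P5=0, P6=2)
step 4: fire T0:  (P0=1, P1=0, P2=4, P3=6, P4=8, P5=0, P6=2) → (P0=1, P1=0, P2=4, P3=8, P4=8, P5=0, P6=1)
step 5: fire T0:  (P0=1, P1=0, P2=4, P3=8, P4=8, P5=0, P6=1) → (P0=1, P1=0, P2=4, P3=10, P4=8, P5=0, P6=0)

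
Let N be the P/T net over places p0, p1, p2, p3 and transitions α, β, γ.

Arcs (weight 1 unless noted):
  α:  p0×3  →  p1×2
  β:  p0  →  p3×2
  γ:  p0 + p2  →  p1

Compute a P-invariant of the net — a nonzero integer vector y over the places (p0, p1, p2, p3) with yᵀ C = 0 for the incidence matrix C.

y = (p0:2, p1:3, p2:1, p3:1)

Incidence matrix C (rows=places, cols=transitions):
        α    β    γ
   p0  -3   -1   -1
   p1   2    0    1
   p2   0    0   -1
   p3   0    2    0

Candidate y = [2, 3, 1, 1]; check y·C column-wise:
  col α: 2·-3 + 3·2 + 1·0 + 1·0 = 0
  col β: 2·-1 + 3·0 + 1·0 + 1·2 = 0
  col γ: 2·-1 + 3·1 + 1·-1 + 1·0 = 0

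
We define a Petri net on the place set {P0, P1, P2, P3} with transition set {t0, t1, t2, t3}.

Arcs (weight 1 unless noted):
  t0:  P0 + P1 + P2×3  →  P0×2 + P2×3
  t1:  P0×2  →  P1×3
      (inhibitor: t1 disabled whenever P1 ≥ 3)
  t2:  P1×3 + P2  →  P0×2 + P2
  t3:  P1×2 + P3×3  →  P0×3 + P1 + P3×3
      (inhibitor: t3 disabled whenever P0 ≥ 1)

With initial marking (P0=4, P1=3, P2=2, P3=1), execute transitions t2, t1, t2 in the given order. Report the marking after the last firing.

(P0=6, P1=0, P2=2, P3=1)

step 1: fire t2:  (P0=4, P1=3, P2=2, P3=1) → (P0=6, P1=0, P2=2, P3=1)
step 2: fire t1:  (P0=6, P1=0, P2=2, P3=1) → (P0=4, P1=3, P2=2, P3=1)
step 3: fire t2:  (P0=4, P1=3, P2=2, P3=1) → (P0=6, P1=0, P2=2, P3=1)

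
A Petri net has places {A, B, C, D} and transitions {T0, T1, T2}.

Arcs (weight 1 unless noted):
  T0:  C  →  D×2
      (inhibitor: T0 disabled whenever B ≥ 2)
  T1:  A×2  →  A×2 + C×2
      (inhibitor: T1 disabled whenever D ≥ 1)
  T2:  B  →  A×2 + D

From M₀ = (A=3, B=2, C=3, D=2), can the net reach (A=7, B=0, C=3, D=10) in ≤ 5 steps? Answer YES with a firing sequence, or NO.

depth 0: 1 marking
depth 1: 2 markings reached so far
depth 2: 4 markings reached so far
depth 3: 6 markings reached so far
depth 4: 8 markings reached so far
depth 5: 9 markings reached so far
target is not among the 9 markings reachable within 5 steps

NO — not reachable within 5 firings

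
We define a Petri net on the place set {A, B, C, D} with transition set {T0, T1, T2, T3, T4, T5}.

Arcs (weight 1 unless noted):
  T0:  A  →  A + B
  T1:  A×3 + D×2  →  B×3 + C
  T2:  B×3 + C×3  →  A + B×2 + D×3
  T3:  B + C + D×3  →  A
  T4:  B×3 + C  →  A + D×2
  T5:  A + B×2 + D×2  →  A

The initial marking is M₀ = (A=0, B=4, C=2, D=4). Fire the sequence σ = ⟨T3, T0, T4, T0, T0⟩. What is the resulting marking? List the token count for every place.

(A=2, B=3, C=0, D=3)

step 1: fire T3:  (A=0, B=4, C=2, D=4) → (A=1, B=3, C=1, D=1)
step 2: fire T0:  (A=1, B=3, C=1, D=1) → (A=1, B=4, C=1, D=1)
step 3: fire T4:  (A=1, B=4, C=1, D=1) → (A=2, B=1, C=0, D=3)
step 4: fire T0:  (A=2, B=1, C=0, D=3) → (A=2, B=2, C=0, D=3)
step 5: fire T0:  (A=2, B=2, C=0, D=3) → (A=2, B=3, C=0, D=3)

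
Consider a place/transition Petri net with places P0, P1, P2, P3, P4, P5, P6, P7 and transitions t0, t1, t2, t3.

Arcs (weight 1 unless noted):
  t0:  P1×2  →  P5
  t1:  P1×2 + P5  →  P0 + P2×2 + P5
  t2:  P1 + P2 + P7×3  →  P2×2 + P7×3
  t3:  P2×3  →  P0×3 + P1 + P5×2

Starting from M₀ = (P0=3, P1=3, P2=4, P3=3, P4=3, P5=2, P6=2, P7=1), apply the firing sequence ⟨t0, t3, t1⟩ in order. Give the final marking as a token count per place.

(P0=7, P1=0, P2=3, P3=3, P4=3, P5=5, P6=2, P7=1)

step 1: fire t0:  (P0=3, P1=3, P2=4, P3=3, P4=3, P5=2, P6=2, P7=1) → (P0=3, P1=1, P2=4, P3=3, P4=3, P5=3, P6=2, P7=1)
step 2: fire t3:  (P0=3, P1=1, P2=4, P3=3, P4=3, P5=3, P6=2, P7=1) → (P0=6, P1=2, P2=1, P3=3, P4=3, P5=5, P6=2, P7=1)
step 3: fire t1:  (P0=6, P1=2, P2=1, P3=3, P4=3, P5=5, P6=2, P7=1) → (P0=7, P1=0, P2=3, P3=3, P4=3, P5=5, P6=2, P7=1)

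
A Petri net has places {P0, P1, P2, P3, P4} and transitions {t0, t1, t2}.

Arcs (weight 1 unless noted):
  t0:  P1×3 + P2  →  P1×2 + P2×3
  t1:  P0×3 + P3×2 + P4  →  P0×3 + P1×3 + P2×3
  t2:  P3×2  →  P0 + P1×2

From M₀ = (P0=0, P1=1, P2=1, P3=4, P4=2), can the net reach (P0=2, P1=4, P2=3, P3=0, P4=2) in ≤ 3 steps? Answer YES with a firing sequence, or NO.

YES — reachable via ⟨t2, t0, t2⟩ (3 firings)

step 1: fire t2:  (P0=0, P1=1, P2=1, P3=4, P4=2) → (P0=1, P1=3, P2=1, P3=2, P4=2)
step 2: fire t0:  (P0=1, P1=3, P2=1, P3=2, P4=2) → (P0=1, P1=2, P2=3, P3=2, P4=2)
step 3: fire t2:  (P0=1, P1=2, P2=3, P3=2, P4=2) → (P0=2, P1=4, P2=3, P3=0, P4=2)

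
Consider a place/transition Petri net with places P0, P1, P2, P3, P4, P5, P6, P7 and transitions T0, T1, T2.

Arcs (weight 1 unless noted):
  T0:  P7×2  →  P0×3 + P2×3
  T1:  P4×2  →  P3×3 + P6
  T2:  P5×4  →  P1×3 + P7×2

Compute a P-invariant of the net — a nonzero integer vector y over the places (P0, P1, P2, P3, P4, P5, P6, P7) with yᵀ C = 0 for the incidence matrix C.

Incidence matrix C (rows=places, cols=transitions):
       T0   T1   T2
   P0   3    0    0
   P1   0    0    3
   P2   3    0    0
   P3   0    3    0
   P4   0   -2    0
   P5   0    0   -4
   P6   0    1    0
   P7  -2    0    2

Candidate y = [1, 0, -1, 0, 0, 0, 0, 0]; check y·C column-wise:
  col T0: 1·3 + -1·3 + 0·-2 = 0
  col T1: 1·0 + -1·0 + 0·3 + 0·-2 + 0·1 = 0
  col T2: 1·0 + 0·3 + -1·0 + 0·-4 + 0·2 = 0

y = (P0:1, P1:0, P2:-1, P3:0, P4:0, P5:0, P6:0, P7:0)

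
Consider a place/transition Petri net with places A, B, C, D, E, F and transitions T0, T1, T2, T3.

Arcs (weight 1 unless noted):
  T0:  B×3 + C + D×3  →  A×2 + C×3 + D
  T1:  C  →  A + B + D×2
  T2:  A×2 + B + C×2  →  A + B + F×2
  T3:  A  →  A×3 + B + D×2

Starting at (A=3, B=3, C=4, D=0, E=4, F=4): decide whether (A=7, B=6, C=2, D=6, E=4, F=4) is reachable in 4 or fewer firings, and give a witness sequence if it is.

YES — reachable via ⟨T1, T1, T3⟩ (3 firings)

step 1: fire T1:  (A=3, B=3, C=4, D=0, E=4, F=4) → (A=4, B=4, C=3, D=2, E=4, F=4)
step 2: fire T1:  (A=4, B=4, C=3, D=2, E=4, F=4) → (A=5, B=5, C=2, D=4, E=4, F=4)
step 3: fire T3:  (A=5, B=5, C=2, D=4, E=4, F=4) → (A=7, B=6, C=2, D=6, E=4, F=4)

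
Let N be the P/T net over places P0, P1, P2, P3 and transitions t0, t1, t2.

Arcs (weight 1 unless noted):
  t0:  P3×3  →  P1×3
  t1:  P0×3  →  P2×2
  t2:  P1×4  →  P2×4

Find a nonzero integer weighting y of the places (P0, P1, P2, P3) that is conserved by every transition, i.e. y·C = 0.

Incidence matrix C (rows=places, cols=transitions):
       t0   t1   t2
   P0   0   -3    0
   P1   3    0   -4
   P2   0    2    4
   P3  -3    0    0

Candidate y = [2, 3, 3, 3]; check y·C column-wise:
  col t0: 2·0 + 3·3 + 3·0 + 3·-3 = 0
  col t1: 2·-3 + 3·0 + 3·2 + 3·0 = 0
  col t2: 2·0 + 3·-4 + 3·4 + 3·0 = 0

y = (P0:2, P1:3, P2:3, P3:3)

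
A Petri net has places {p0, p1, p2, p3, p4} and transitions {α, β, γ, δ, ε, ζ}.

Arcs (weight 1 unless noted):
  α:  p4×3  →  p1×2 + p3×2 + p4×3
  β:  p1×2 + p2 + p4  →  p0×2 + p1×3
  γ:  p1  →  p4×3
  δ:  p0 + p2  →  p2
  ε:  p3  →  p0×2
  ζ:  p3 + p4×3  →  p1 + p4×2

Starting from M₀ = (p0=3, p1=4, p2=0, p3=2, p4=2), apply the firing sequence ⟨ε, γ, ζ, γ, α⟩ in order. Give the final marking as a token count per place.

step 1: fire ε:  (p0=3, p1=4, p2=0, p3=2, p4=2) → (p0=5, p1=4, p2=0, p3=1, p4=2)
step 2: fire γ:  (p0=5, p1=4, p2=0, p3=1, p4=2) → (p0=5, p1=3, p2=0, p3=1, p4=5)
step 3: fire ζ:  (p0=5, p1=3, p2=0, p3=1, p4=5) → (p0=5, p1=4, p2=0, p3=0, p4=4)
step 4: fire γ:  (p0=5, p1=4, p2=0, p3=0, p4=4) → (p0=5, p1=3, p2=0, p3=0, p4=7)
step 5: fire α:  (p0=5, p1=3, p2=0, p3=0, p4=7) → (p0=5, p1=5, p2=0, p3=2, p4=7)

(p0=5, p1=5, p2=0, p3=2, p4=7)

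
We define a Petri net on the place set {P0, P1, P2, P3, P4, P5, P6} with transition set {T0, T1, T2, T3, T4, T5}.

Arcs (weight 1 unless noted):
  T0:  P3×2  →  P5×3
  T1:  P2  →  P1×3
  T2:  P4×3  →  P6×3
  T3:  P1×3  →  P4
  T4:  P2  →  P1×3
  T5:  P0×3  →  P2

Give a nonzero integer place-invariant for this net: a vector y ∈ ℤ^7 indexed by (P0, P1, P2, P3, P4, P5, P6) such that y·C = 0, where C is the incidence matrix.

Incidence matrix C (rows=places, cols=transitions):
       T0   T1   T2   T3   T4   T5
   P0   0    0    0    0    0   -3
   P1   0    3    0   -3    3    0
   P2   0   -1    0    0   -1    1
   P3  -2    0    0    0    0    0
   P4   0    0   -3    1    0    0
   P5   3    0    0    0    0    0
   P6   0    0    3    0    0    0

Candidate y = [0, 0, 0, 3, 0, 2, 0]; check y·C column-wise:
  col T0: 3·-2 + 2·3 = 0
  col T1: 0·3 + 0·-1 + 3·0 + 2·0 = 0
  col T2: 3·0 + 0·-3 + 2·0 + 0·3 = 0
  col T3: 0·-3 + 3·0 + 0·1 + 2·0 = 0
  col T4: 0·3 + 0·-1 + 3·0 + 2·0 = 0
  col T5: 0·-3 + 0·1 + 3·0 + 2·0 = 0

y = (P0:0, P1:0, P2:0, P3:3, P4:0, P5:2, P6:0)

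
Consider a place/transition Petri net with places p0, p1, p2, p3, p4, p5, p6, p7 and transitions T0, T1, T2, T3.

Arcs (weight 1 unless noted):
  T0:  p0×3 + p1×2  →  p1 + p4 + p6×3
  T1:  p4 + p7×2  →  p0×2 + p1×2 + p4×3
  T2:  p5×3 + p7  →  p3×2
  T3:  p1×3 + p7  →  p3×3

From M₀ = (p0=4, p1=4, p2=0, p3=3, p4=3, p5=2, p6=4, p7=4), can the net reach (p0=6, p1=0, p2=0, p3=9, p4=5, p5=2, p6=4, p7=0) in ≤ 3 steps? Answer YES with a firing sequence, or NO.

step 1: fire T1:  (p0=4, p1=4, p2=0, p3=3, p4=3, p5=2, p6=4, p7=4) → (p0=6, p1=6, p2=0, p3=3, p4=5, p5=2, p6=4, p7=2)
step 2: fire T3:  (p0=6, p1=6, p2=0, p3=3, p4=5, p5=2, p6=4, p7=2) → (p0=6, p1=3, p2=0, p3=6, p4=5, p5=2, p6=4, p7=1)
step 3: fire T3:  (p0=6, p1=3, p2=0, p3=6, p4=5, p5=2, p6=4, p7=1) → (p0=6, p1=0, p2=0, p3=9, p4=5, p5=2, p6=4, p7=0)

YES — reachable via ⟨T1, T3, T3⟩ (3 firings)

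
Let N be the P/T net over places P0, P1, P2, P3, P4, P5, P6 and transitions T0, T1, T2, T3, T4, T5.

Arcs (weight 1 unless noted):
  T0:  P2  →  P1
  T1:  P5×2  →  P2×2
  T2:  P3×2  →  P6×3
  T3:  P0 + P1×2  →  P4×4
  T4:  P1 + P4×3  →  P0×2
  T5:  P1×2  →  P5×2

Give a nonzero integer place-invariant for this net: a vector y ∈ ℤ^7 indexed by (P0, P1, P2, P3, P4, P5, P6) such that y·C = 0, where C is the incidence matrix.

y = (P0:2, P1:1, P2:1, P3:0, P4:1, P5:1, P6:0)

Incidence matrix C (rows=places, cols=transitions):
       T0   T1   T2   T3   T4   T5
   P0   0    0    0   -1    2    0
   P1   1    0    0   -2   -1   -2
   P2  -1    2    0    0    0    0
   P3   0    0   -2    0    0    0
   P4   0    0    0    4   -3    0
   P5   0   -2    0    0    0    2
   P6   0    0    3    0    0    0

Candidate y = [2, 1, 1, 0, 1, 1, 0]; check y·C column-wise:
  col T0: 2·0 + 1·1 + 1·-1 + 1·0 + 1·0 = 0
  col T1: 2·0 + 1·0 + 1·2 + 1·0 + 1·-2 = 0
  col T2: 2·0 + 1·0 + 1·0 + 0·-2 + 1·0 + 1·0 + 0·3 = 0
  col T3: 2·-1 + 1·-2 + 1·0 + 1·4 + 1·0 = 0
  col T4: 2·2 + 1·-1 + 1·0 + 1·-3 + 1·0 = 0
  col T5: 2·0 + 1·-2 + 1·0 + 1·0 + 1·2 = 0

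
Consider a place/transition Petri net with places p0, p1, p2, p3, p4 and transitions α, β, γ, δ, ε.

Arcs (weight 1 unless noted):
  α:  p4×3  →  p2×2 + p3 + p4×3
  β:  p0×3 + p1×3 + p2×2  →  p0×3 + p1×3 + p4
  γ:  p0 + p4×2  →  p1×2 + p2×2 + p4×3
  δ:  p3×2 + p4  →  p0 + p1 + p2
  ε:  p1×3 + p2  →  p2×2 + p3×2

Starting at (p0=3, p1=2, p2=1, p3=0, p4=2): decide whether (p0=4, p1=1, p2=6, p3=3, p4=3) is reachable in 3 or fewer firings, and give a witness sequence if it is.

depth 0: 1 marking
depth 1: 2 markings reached so far
depth 2: 5 markings reached so far
depth 3: 11 markings reached so far
target is not among the 11 markings reachable within 3 steps

NO — not reachable within 3 firings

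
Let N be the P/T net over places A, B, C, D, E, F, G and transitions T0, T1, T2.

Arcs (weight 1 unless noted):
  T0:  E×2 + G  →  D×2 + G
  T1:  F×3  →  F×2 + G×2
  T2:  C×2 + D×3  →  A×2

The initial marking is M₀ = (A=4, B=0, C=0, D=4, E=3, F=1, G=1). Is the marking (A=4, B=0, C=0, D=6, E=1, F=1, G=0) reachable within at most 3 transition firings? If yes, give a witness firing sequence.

depth 0: 1 marking
depth 1: 2 markings reached so far
depth 2: 2 markings reached so far
(frontier empty at depth 2; search complete)
target is not among the 2 markings reachable within 3 steps

NO — not reachable within 3 firings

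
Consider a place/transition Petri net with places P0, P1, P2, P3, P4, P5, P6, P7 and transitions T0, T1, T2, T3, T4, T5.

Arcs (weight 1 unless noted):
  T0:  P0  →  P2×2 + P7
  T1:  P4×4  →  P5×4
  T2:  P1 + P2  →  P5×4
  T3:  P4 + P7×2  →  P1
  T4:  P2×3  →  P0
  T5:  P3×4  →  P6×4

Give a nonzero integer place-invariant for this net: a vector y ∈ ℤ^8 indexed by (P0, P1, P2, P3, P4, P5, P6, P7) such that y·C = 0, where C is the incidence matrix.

Incidence matrix C (rows=places, cols=transitions):
       T0   T1   T2   T3   T4   T5
   P0  -1    0    0    0    1    0
   P1   0    0   -1    1    0    0
   P2   2    0   -1    0   -3    0
   P3   0    0    0    0    0   -4
   P4   0   -4    0   -1    0    0
   P5   0    4    4    0    0    0
   P6   0    0    0    0    0    4
   P7   1    0    0   -2    0    0

Candidate y = [0, 0, 0, 1, 0, 0, 1, 0]; check y·C column-wise:
  col T0: 0·-1 + 0·2 + 1·0 + 1·0 + 0·1 = 0
  col T1: 1·0 + 0·-4 + 0·4 + 1·0 = 0
  col T2: 0·-1 + 0·-1 + 1·0 + 0·4 + 1·0 = 0
  col T3: 0·1 + 1·0 + 0·-1 + 1·0 + 0·-2 = 0
  col T4: 0·1 + 0·-3 + 1·0 + 1·0 = 0
  col T5: 1·-4 + 1·4 = 0

y = (P0:0, P1:0, P2:0, P3:1, P4:0, P5:0, P6:1, P7:0)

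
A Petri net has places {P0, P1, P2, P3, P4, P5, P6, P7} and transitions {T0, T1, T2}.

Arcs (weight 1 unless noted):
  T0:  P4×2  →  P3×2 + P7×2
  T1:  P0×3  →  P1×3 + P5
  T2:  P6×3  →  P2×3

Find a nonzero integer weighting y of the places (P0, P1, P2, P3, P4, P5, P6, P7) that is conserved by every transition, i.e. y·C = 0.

y = (P0:1, P1:1, P2:0, P3:0, P4:0, P5:0, P6:0, P7:0)

Incidence matrix C (rows=places, cols=transitions):
       T0   T1   T2
   P0   0   -3    0
   P1   0    3    0
   P2   0    0    3
   P3   2    0    0
   P4  -2    0    0
   P5   0    1    0
   P6   0    0   -3
   P7   2    0    0

Candidate y = [1, 1, 0, 0, 0, 0, 0, 0]; check y·C column-wise:
  col T0: 1·0 + 1·0 + 0·2 + 0·-2 + 0·2 = 0
  col T1: 1·-3 + 1·3 + 0·1 = 0
  col T2: 1·0 + 1·0 + 0·3 + 0·-3 = 0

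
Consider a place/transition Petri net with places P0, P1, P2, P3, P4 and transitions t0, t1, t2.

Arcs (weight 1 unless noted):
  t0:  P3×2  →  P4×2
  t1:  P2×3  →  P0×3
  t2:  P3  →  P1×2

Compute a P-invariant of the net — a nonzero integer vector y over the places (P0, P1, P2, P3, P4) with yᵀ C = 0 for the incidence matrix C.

Incidence matrix C (rows=places, cols=transitions):
       t0   t1   t2
   P0   0    3    0
   P1   0    0    2
   P2   0   -3    0
   P3  -2    0   -1
   P4   2    0    0

Candidate y = [1, 0, 1, 0, 0]; check y·C column-wise:
  col t0: 1·0 + 1·0 + 0·-2 + 0·2 = 0
  col t1: 1·3 + 1·-3 = 0
  col t2: 1·0 + 0·2 + 1·0 + 0·-1 = 0

y = (P0:1, P1:0, P2:1, P3:0, P4:0)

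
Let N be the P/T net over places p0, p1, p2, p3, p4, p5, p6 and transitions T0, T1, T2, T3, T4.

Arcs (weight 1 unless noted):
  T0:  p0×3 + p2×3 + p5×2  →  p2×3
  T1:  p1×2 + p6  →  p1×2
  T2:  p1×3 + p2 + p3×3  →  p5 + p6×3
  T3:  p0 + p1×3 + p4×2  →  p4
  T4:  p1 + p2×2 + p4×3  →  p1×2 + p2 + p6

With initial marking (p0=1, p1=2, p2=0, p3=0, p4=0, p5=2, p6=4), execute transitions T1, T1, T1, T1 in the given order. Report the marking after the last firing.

(p0=1, p1=2, p2=0, p3=0, p4=0, p5=2, p6=0)

step 1: fire T1:  (p0=1, p1=2, p2=0, p3=0, p4=0, p5=2, p6=4) → (p0=1, p1=2, p2=0, p3=0, p4=0, p5=2, p6=3)
step 2: fire T1:  (p0=1, p1=2, p2=0, p3=0, p4=0, p5=2, p6=3) → (p0=1, p1=2, p2=0, p3=0, p4=0, p5=2, p6=2)
step 3: fire T1:  (p0=1, p1=2, p2=0, p3=0, p4=0, p5=2, p6=2) → (p0=1, p1=2, p2=0, p3=0, p4=0, p5=2, p6=1)
step 4: fire T1:  (p0=1, p1=2, p2=0, p3=0, p4=0, p5=2, p6=1) → (p0=1, p1=2, p2=0, p3=0, p4=0, p5=2, p6=0)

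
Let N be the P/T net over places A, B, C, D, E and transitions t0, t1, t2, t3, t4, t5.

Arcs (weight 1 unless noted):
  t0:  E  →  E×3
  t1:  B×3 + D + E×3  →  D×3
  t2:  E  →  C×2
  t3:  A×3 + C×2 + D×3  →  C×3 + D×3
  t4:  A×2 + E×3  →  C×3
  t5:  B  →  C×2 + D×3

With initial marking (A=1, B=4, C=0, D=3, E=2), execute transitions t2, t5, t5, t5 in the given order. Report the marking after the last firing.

step 1: fire t2:  (A=1, B=4, C=0, D=3, E=2) → (A=1, B=4, C=2, D=3, E=1)
step 2: fire t5:  (A=1, B=4, C=2, D=3, E=1) → (A=1, B=3, C=4, D=6, E=1)
step 3: fire t5:  (A=1, B=3, C=4, D=6, E=1) → (A=1, B=2, C=6, D=9, E=1)
step 4: fire t5:  (A=1, B=2, C=6, D=9, E=1) → (A=1, B=1, C=8, D=12, E=1)

(A=1, B=1, C=8, D=12, E=1)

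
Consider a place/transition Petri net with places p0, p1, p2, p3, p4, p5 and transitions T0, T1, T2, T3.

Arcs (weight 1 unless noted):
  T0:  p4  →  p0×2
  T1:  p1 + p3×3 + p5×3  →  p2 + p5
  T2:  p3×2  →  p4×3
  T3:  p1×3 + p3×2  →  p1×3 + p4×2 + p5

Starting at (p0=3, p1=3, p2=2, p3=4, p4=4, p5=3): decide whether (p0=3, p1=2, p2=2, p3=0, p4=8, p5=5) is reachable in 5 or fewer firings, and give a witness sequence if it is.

depth 0: 1 marking
depth 1: 5 markings reached so far
depth 2: 12 markings reached so far
depth 3: 19 markings reached so far
depth 4: 26 markings reached so far
depth 5: 32 markings reached so far
target is not among the 32 markings reachable within 5 steps

NO — not reachable within 5 firings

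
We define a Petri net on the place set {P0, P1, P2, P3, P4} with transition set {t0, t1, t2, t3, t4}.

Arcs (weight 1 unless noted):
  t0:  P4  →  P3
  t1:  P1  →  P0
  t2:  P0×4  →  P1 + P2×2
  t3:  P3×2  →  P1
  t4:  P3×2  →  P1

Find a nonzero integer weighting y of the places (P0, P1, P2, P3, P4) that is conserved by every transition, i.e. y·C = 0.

Incidence matrix C (rows=places, cols=transitions):
       t0   t1   t2   t3   t4
   P0   0    1   -4    0    0
   P1   0   -1    1    1    1
   P2   0    0    2    0    0
   P3   1    0    0   -2   -2
   P4  -1    0    0    0    0

Candidate y = [2, 2, 3, 1, 1]; check y·C column-wise:
  col t0: 2·0 + 2·0 + 3·0 + 1·1 + 1·-1 = 0
  col t1: 2·1 + 2·-1 + 3·0 + 1·0 + 1·0 = 0
  col t2: 2·-4 + 2·1 + 3·2 + 1·0 + 1·0 = 0
  col t3: 2·0 + 2·1 + 3·0 + 1·-2 + 1·0 = 0
  col t4: 2·0 + 2·1 + 3·0 + 1·-2 + 1·0 = 0

y = (P0:2, P1:2, P2:3, P3:1, P4:1)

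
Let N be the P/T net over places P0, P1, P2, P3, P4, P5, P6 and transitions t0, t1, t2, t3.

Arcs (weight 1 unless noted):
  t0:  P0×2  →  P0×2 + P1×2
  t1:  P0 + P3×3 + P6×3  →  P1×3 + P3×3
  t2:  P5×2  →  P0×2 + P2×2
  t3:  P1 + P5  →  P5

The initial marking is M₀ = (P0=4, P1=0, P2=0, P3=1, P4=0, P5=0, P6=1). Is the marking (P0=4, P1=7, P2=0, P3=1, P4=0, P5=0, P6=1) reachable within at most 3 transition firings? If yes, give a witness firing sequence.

NO — not reachable within 3 firings

depth 0: 1 marking
depth 1: 2 markings reached so far
depth 2: 3 markings reached so far
depth 3: 4 markings reached so far
target is not among the 4 markings reachable within 3 steps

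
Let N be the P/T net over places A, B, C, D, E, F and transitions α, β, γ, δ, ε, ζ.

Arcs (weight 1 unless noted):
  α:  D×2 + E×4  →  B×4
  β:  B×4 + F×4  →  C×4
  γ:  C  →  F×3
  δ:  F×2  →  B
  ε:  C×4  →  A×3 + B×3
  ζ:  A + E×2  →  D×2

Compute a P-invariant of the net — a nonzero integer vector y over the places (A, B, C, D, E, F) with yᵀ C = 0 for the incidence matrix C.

Incidence matrix C (rows=places, cols=transitions):
        α    β    γ    δ    ε    ζ
    A   0    0    0    0    3   -1
    B   4   -4    0    1    3    0
    C   0    4   -1    0   -4    0
    D  -2    0    0    0    0    2
    E  -4    0    0    0    0   -2
    F   0   -4    3   -2    0    0

Candidate y = [2, 2, 3, 2, 1, 1]; check y·C column-wise:
  col α: 2·0 + 2·4 + 3·0 + 2·-2 + 1·-4 + 1·0 = 0
  col β: 2·0 + 2·-4 + 3·4 + 2·0 + 1·0 + 1·-4 = 0
  col γ: 2·0 + 2·0 + 3·-1 + 2·0 + 1·0 + 1·3 = 0
  col δ: 2·0 + 2·1 + 3·0 + 2·0 + 1·0 + 1·-2 = 0
  col ε: 2·3 + 2·3 + 3·-4 + 2·0 + 1·0 + 1·0 = 0
  col ζ: 2·-1 + 2·0 + 3·0 + 2·2 + 1·-2 + 1·0 = 0

y = (A:2, B:2, C:3, D:2, E:1, F:1)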